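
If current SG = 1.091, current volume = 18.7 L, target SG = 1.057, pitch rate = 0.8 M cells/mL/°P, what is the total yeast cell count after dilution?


V_w = V·((SG_c−1)/(SG_t−1)−1);  °P = 259 − 259/SG_t;  cells = rate·(V+V_w)·°P
V_w = 18.7·((1.091−1)/(1.057−1)−1) = 11.1544
V_final = 18.7 + 11.1544 = 29.8544
°P = 259 − 259/1.057 = 13.9669
cells = 0.8·29.8544·13.9669

333.5783 billion cells


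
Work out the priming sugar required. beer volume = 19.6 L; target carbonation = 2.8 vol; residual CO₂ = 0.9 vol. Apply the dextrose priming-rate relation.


sugar = (target − residual)·4.0·V
sugar = (2.8 − 0.9)·4.0·19.6

148.9600 g


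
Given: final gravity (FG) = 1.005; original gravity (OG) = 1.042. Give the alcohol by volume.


ABV = (OG − FG) · 131.25
ABV = (1.042 − 1.005) · 131.25

4.8563 % ABV


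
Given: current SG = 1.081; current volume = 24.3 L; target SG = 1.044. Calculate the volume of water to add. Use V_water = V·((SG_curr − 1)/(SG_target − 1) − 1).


V_water = 24.3·((1.081 − 1)/(1.044 − 1) − 1)

20.4341 L


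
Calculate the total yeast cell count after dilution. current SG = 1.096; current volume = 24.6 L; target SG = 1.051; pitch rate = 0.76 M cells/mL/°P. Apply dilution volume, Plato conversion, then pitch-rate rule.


V_w = V·((SG_c−1)/(SG_t−1)−1);  °P = 259 − 259/SG_t;  cells = rate·(V+V_w)·°P
V_w = 24.6·((1.096−1)/(1.051−1)−1) = 21.7059
V_final = 24.6 + 21.7059 = 46.3059
°P = 259 − 259/1.051 = 12.5680
cells = 0.76·46.3059·12.5680

442.3000 billion cells


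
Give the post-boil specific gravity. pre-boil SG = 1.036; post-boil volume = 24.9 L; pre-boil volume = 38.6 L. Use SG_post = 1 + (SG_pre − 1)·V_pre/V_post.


pts_pre = (1.036 − 1)·1000 = 36.0000
pts_post = 36.0000·38.6/24.9 = 55.8072
SG_post = 1 + 55.8072/1000

1.0558


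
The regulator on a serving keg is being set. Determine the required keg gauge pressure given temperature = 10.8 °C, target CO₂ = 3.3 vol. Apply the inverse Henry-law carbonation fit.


psi = vols/(0.01821 + 0.09011·e^(−0.04·T)) − 14.695
psi = 3.3/(0.01821 + 0.09011·e^(−0.04·10.8)) − 14.695

28.3240 psi


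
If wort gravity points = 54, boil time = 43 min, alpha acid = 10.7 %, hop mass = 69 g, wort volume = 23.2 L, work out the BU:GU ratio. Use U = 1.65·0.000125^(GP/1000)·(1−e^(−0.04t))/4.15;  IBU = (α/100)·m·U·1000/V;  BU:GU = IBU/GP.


U = 1.65·0.000125^(54/1000)·(1−e^(−0.04·43))/4.15 = 0.2009
IBU = (10.7/100)·69·0.2009·1000/23.2 = 63.9326
BU:GU = 63.9326/54

1.1839


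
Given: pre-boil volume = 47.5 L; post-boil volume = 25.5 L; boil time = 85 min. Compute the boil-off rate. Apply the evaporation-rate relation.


rate = (V_pre − V_post) / (t_min/60)
rate = (47.5 − 25.5) / (85/60)

15.5294 L/hr


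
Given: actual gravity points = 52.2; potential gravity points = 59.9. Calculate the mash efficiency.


efficiency = actual / potential × 100
efficiency = 52.2 / 59.9 × 100

87.1452 %


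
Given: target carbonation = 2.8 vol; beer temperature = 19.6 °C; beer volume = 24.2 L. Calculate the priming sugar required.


residual = 14.695·(0.01821 + 0.09011·e^(−0.04·T));  sugar = (target − residual)·4.0·V
residual = 14.695·(0.01821 + 0.09011·e^(−0.04·19.6)) = 0.8722
sugar = (2.8 − 0.8722)·4.0·24.2

186.6131 g


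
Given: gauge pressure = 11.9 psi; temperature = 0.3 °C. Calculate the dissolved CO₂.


vols = (P + 14.695)·(0.01821 + 0.09011·e^(−0.04·T))
vols = (11.9 + 14.695)·(0.01821 + 0.09011·e^(−0.04·0.3))

2.8522 volumes


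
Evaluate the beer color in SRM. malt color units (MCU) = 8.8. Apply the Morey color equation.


SRM = 1.4922 · MCU^0.6859
SRM = 1.4922 · 8.8^0.6859

6.6320 SRM


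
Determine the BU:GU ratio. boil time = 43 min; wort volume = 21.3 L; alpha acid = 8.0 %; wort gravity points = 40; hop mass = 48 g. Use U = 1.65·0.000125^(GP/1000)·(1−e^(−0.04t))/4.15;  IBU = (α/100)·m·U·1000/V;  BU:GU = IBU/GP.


U = 1.65·0.000125^(40/1000)·(1−e^(−0.04·43))/4.15 = 0.2278
IBU = (8.0/100)·48·0.2278·1000/21.3 = 41.0745
BU:GU = 41.0745/40

1.0269


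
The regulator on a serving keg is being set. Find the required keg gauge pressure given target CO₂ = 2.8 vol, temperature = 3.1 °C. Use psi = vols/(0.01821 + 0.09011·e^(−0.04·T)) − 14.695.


psi = 2.8/(0.01821 + 0.09011·e^(−0.04·3.1)) − 14.695

13.9315 psi


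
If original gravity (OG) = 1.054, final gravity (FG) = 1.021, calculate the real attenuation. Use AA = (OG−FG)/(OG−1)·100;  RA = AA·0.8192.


AA = (1.054 − 1.021)/(1.054 − 1)·100 = 61.1111
RA = 61.1111·0.8192

50.0622 %


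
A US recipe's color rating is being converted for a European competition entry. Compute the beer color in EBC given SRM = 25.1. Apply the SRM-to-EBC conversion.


EBC = SRM · 1.97
EBC = 25.1 · 1.97

49.4470 EBC


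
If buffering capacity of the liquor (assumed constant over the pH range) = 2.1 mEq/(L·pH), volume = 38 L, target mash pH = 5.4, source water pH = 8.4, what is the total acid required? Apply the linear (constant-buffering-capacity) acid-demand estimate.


acid = buffering capacity · (pH_source − pH_target) · V
acid = 2.1 · (8.4 − 5.4) · 38

239.4000 mEq


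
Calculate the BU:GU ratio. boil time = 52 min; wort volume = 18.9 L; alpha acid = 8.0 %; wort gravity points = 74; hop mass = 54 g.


U = 1.65·0.000125^(GP/1000)·(1−e^(−0.04t))/4.15;  IBU = (α/100)·m·U·1000/V;  BU:GU = IBU/GP
U = 1.65·0.000125^(74/1000)·(1−e^(−0.04·52))/4.15 = 0.1789
IBU = (8.0/100)·54·0.1789·1000/18.9 = 40.8952
BU:GU = 40.8952/74

0.5526


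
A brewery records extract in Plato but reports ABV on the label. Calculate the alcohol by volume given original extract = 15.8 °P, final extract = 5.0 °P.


SG = 259/(259 − P);  ABV = (OG − FG)·131.25
OG = 259/(259 − 15.8) = 1.0650
FG = 259/(259 − 5.0) = 1.0197
ABV = (1.0650 − 1.0197)·131.25

5.9433 % ABV


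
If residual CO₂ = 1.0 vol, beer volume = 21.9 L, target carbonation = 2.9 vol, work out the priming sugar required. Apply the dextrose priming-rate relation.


sugar = (target − residual)·4.0·V
sugar = (2.9 − 1.0)·4.0·21.9

166.4400 g


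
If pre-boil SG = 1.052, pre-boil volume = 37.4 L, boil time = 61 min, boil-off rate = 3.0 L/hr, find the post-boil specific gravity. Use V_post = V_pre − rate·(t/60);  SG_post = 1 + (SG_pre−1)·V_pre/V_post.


V_post = 37.4 − 3.0·(61/60) = 34.3500
SG_post = 1 + (1.052 − 1)·37.4/34.3500

1.0566


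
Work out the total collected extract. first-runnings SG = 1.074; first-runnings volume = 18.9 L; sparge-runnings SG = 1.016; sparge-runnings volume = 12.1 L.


total = Σ (SG_i − 1)·1000·V_i
first = (1.074 − 1)·1000·18.9 = 1398.6000
sparge = (1.016 − 1)·1000·12.1 = 193.6000
total = 1398.6000 + 193.6000

1592.2000 gravity·L


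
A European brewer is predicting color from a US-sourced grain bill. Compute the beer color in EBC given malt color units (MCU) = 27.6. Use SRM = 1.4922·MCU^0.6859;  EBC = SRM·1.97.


SRM = 1.4922·27.6^0.6859 = 14.5260
EBC = 14.5260·1.97

28.6163 EBC


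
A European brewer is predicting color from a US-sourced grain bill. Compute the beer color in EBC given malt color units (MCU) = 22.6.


SRM = 1.4922·MCU^0.6859;  EBC = SRM·1.97
SRM = 1.4922·22.6^0.6859 = 12.6651
EBC = 12.6651·1.97

24.9503 EBC


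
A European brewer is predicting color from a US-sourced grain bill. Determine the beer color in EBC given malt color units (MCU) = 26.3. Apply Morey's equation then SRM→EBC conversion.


SRM = 1.4922·MCU^0.6859;  EBC = SRM·1.97
SRM = 1.4922·26.3^0.6859 = 14.0532
EBC = 14.0532·1.97

27.6848 EBC


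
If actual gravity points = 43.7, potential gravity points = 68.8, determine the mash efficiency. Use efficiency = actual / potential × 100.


efficiency = 43.7 / 68.8 × 100

63.5174 %


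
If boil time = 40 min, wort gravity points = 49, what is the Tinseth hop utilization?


U = 1.65·0.000125^(GP/1000) · (1 − e^(−0.04·t))/4.15
bigness = 1.65·0.000125^(49/1000) = 1.0623
boil_factor = (1 − e^(−0.04·40))/4.15 = 0.1923
U = 1.0623 · 0.1923

0.2043


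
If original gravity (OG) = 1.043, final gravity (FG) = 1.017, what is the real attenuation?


AA = (OG−FG)/(OG−1)·100;  RA = AA·0.8192
AA = (1.043 − 1.017)/(1.043 − 1)·100 = 60.4651
RA = 60.4651·0.8192

49.5330 %


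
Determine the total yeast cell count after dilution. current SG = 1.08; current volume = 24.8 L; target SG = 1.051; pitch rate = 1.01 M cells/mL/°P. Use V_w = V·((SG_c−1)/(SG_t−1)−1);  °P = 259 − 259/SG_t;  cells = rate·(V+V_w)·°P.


V_w = 24.8·((1.08−1)/(1.051−1)−1) = 14.1020
V_final = 24.8 + 14.1020 = 38.9020
°P = 259 − 259/1.051 = 12.5680
cells = 1.01·38.9020·12.5680

493.8102 billion cells


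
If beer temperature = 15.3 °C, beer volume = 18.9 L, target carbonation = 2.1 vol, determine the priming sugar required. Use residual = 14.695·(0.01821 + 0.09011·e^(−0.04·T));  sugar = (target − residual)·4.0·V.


residual = 14.695·(0.01821 + 0.09011·e^(−0.04·15.3)) = 0.9856
sugar = (2.1 − 0.9856)·4.0·18.9

84.2452 g


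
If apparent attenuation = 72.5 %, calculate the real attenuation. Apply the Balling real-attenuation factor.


RA = AA · 0.8192
RA = 72.5 · 0.8192

59.3920 %


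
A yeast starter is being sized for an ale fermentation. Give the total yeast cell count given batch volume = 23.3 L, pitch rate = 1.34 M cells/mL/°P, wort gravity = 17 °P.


cells (billions) = rate · V_L · °P
cells = 1.34 · 23.3 · 17

530.7740 billion cells


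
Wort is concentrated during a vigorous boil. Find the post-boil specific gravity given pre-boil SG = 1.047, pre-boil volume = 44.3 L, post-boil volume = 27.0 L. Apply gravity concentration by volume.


SG_post = 1 + (SG_pre − 1)·V_pre/V_post
pts_pre = (1.047 − 1)·1000 = 47.0000
pts_post = 47.0000·44.3/27.0 = 77.1148
SG_post = 1 + 77.1148/1000

1.0771


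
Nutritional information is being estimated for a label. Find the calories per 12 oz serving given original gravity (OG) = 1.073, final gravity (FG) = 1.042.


ABW = (OG−FG)·131.25·0.79/FG;  °P = 259 − 259/SG (for OG→OE and FG→AE);  RE = 0.1808·OE + 0.8192·AE;  Cal = (6.9·ABW + 4·(RE−0.1))·FG·3.55
ABW = (1.073 − 1.042)·131.25·0.79/1.042 = 3.0848
OE = 259 − 259/1.073 = 17.6207 °P
AE = 259 − 259/1.042 = 10.4395 °P
RE = 0.1808·17.6207 + 0.8192·10.4395 = 11.7379 °P
Cal = (6.9·3.0848 + 4·(11.7379−0.1))·1.042·3.55

250.9335 kcal


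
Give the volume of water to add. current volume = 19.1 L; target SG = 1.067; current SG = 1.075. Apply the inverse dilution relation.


V_water = V·((SG_curr − 1)/(SG_target − 1) − 1)
V_water = 19.1·((1.075 − 1)/(1.067 − 1) − 1)

2.2806 L


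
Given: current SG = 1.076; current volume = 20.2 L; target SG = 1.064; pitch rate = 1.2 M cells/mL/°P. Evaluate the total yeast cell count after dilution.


V_w = V·((SG_c−1)/(SG_t−1)−1);  °P = 259 − 259/SG_t;  cells = rate·(V+V_w)·°P
V_w = 20.2·((1.076−1)/(1.064−1)−1) = 3.7875
V_final = 20.2 + 3.7875 = 23.9875
°P = 259 − 259/1.064 = 15.5789
cells = 1.2·23.9875·15.5789

448.4400 billion cells


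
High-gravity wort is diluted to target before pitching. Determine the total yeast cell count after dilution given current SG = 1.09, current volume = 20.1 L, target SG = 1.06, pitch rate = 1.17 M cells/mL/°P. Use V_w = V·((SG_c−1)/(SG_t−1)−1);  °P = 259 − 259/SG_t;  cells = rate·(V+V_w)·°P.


V_w = 20.1·((1.09−1)/(1.06−1)−1) = 10.0500
V_final = 20.1 + 10.0500 = 30.1500
°P = 259 − 259/1.06 = 14.6604
cells = 1.17·30.1500·14.6604

517.1521 billion cells


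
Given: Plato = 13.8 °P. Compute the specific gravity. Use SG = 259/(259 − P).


SG = 259/(259 − 13.8)

1.0563


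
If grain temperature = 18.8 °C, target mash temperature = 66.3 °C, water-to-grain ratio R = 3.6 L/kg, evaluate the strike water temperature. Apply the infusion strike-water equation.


T_strike = (0.41/R)·(T_mash − T_grain) + T_mash
T_strike = (0.41/3.6)·(66.3 − 18.8) + 66.3

71.7097 °C


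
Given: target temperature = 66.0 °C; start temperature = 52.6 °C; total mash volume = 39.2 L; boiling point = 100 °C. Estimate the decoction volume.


V_dec = V_total·(T_target − T_start)/(T_boil − T_start)
V_dec = 39.2·(66.0 − 52.6)/(100 − 52.6)

11.0819 L


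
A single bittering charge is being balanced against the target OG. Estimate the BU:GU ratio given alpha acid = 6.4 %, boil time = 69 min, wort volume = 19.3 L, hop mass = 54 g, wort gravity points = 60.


U = 1.65·0.000125^(GP/1000)·(1−e^(−0.04t))/4.15;  IBU = (α/100)·m·U·1000/V;  BU:GU = IBU/GP
U = 1.65·0.000125^(60/1000)·(1−e^(−0.04·69))/4.15 = 0.2172
IBU = (6.4/100)·54·0.2172·1000/19.3 = 38.8930
BU:GU = 38.8930/60

0.6482


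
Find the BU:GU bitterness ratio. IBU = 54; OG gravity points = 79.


BU:GU = IBU / OG_points
BU:GU = 54 / 79

0.6835


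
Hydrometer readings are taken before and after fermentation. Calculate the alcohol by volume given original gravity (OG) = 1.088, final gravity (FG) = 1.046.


ABV = (OG − FG) · 131.25
ABV = (1.088 − 1.046) · 131.25

5.5125 % ABV


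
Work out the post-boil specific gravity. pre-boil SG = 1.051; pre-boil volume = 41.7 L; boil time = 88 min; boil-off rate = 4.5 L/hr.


V_post = V_pre − rate·(t/60);  SG_post = 1 + (SG_pre−1)·V_pre/V_post
V_post = 41.7 − 4.5·(88/60) = 35.1000
SG_post = 1 + (1.051 − 1)·41.7/35.1000

1.0606


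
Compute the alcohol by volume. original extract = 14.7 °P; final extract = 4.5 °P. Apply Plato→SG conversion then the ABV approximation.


SG = 259/(259 − P);  ABV = (OG − FG)·131.25
OG = 259/(259 − 14.7) = 1.0602
FG = 259/(259 − 4.5) = 1.0177
ABV = (1.0602 − 1.0177)·131.25

5.5768 % ABV


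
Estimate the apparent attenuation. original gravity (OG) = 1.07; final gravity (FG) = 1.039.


AA = (OG − FG)/(OG − 1) · 100
AA = (1.07 − 1.039)/(1.07 − 1) · 100

44.2857 %


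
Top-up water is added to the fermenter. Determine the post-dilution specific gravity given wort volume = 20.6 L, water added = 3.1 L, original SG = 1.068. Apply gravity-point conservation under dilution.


SG_new = 1 + (SG_old − 1)·V_old/(V_old + V_water)
pts = (1.068 − 1)·1000·20.6/(20.6 + 3.1) = 59.1055
SG_new = 1 + 59.1055/1000

1.0591


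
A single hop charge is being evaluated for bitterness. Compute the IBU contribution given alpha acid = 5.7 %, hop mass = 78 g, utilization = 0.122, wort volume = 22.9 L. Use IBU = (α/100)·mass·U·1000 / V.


IBU = (5.7/100)·78·0.122·1000 / 22.9

23.6861 IBU


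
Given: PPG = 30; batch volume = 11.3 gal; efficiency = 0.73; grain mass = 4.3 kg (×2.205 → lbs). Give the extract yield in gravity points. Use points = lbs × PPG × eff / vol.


lbs = 4.3 × 2.205 = 9.4815
points = 9.4815 × 30 × 0.73 / 11.3

18.3757 points


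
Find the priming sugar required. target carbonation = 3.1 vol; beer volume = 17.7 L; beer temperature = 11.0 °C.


residual = 14.695·(0.01821 + 0.09011·e^(−0.04·T));  sugar = (target − residual)·4.0·V
residual = 14.695·(0.01821 + 0.09011·e^(−0.04·11.0)) = 1.1204
sugar = (3.1 − 1.1204)·4.0·17.7

140.1552 g


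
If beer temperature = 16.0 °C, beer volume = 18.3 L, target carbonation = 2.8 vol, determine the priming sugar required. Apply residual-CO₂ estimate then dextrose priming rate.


residual = 14.695·(0.01821 + 0.09011·e^(−0.04·T));  sugar = (target − residual)·4.0·V
residual = 14.695·(0.01821 + 0.09011·e^(−0.04·16.0)) = 0.9658
sugar = (2.8 − 0.9658)·4.0·18.3

134.2621 g


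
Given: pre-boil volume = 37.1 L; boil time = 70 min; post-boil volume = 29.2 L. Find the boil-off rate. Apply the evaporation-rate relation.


rate = (V_pre − V_post) / (t_min/60)
rate = (37.1 − 29.2) / (70/60)

6.7714 L/hr


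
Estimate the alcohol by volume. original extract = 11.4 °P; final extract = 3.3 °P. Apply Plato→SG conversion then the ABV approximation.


SG = 259/(259 − P);  ABV = (OG − FG)·131.25
OG = 259/(259 − 11.4) = 1.0460
FG = 259/(259 − 3.3) = 1.0129
ABV = (1.0460 − 1.0129)·131.25

4.3491 % ABV


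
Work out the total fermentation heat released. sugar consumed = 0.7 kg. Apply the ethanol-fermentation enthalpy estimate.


Q = m_sugar · 590 kJ/kg
Q = 0.7 · 590

413.0000 kJ


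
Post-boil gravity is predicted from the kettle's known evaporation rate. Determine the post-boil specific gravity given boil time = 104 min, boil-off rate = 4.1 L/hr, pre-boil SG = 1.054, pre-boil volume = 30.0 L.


V_post = V_pre − rate·(t/60);  SG_post = 1 + (SG_pre−1)·V_pre/V_post
V_post = 30.0 − 4.1·(104/60) = 22.8933
SG_post = 1 + (1.054 − 1)·30.0/22.8933

1.0708


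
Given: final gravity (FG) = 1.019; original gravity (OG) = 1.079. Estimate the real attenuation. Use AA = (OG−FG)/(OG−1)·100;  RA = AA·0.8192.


AA = (1.079 − 1.019)/(1.079 − 1)·100 = 75.9494
RA = 75.9494·0.8192

62.2177 %


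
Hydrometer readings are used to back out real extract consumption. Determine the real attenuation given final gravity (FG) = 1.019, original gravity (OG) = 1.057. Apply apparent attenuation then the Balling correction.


AA = (OG−FG)/(OG−1)·100;  RA = AA·0.8192
AA = (1.057 − 1.019)/(1.057 − 1)·100 = 66.6667
RA = 66.6667·0.8192

54.6133 %


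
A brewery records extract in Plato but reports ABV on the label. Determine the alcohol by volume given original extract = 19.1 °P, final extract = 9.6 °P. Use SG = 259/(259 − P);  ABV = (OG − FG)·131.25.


OG = 259/(259 − 19.1) = 1.0796
FG = 259/(259 − 9.6) = 1.0385
ABV = (1.0796 − 1.0385)·131.25

5.3975 % ABV


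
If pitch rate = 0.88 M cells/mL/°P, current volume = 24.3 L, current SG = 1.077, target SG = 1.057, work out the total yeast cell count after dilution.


V_w = V·((SG_c−1)/(SG_t−1)−1);  °P = 259 − 259/SG_t;  cells = rate·(V+V_w)·°P
V_w = 24.3·((1.077−1)/(1.057−1)−1) = 8.5263
V_final = 24.3 + 8.5263 = 32.8263
°P = 259 − 259/1.057 = 13.9669
cells = 0.88·32.8263·13.9669

403.4637 billion cells


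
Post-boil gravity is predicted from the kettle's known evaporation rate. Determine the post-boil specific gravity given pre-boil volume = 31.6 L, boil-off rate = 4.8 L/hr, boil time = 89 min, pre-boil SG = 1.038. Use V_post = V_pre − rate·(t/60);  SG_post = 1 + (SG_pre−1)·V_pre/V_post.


V_post = 31.6 − 4.8·(89/60) = 24.4800
SG_post = 1 + (1.038 − 1)·31.6/24.4800

1.0491


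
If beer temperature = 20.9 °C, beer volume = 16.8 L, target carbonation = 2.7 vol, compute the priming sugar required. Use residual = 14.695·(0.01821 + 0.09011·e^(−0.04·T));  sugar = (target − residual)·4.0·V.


residual = 14.695·(0.01821 + 0.09011·e^(−0.04·20.9)) = 0.8415
sugar = (2.7 − 0.8415)·4.0·16.8

124.8883 g


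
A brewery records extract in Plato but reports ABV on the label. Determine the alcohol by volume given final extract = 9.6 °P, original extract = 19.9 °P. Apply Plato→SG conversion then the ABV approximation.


SG = 259/(259 − P);  ABV = (OG − FG)·131.25
OG = 259/(259 − 19.9) = 1.0832
FG = 259/(259 − 9.6) = 1.0385
ABV = (1.0832 − 1.0385)·131.25

5.8717 % ABV


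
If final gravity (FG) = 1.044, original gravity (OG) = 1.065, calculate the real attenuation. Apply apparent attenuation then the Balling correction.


AA = (OG−FG)/(OG−1)·100;  RA = AA·0.8192
AA = (1.065 − 1.044)/(1.065 − 1)·100 = 32.3077
RA = 32.3077·0.8192

26.4665 %


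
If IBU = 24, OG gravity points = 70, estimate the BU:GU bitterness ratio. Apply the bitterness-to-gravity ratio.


BU:GU = IBU / OG_points
BU:GU = 24 / 70

0.3429


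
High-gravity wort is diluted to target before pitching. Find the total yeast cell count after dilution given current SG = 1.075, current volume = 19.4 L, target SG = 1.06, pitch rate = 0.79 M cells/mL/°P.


V_w = V·((SG_c−1)/(SG_t−1)−1);  °P = 259 − 259/SG_t;  cells = rate·(V+V_w)·°P
V_w = 19.4·((1.075−1)/(1.06−1)−1) = 4.8500
V_final = 19.4 + 4.8500 = 24.2500
°P = 259 − 259/1.06 = 14.6604
cells = 0.79·24.2500·14.6604

280.8562 billion cells


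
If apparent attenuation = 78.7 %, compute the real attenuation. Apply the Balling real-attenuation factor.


RA = AA · 0.8192
RA = 78.7 · 0.8192

64.4710 %


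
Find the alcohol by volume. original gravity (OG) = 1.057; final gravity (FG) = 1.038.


ABV = (OG − FG) · 131.25
ABV = (1.057 − 1.038) · 131.25

2.4937 % ABV


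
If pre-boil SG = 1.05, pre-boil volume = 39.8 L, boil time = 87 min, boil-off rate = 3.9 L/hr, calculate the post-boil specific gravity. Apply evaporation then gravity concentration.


V_post = V_pre − rate·(t/60);  SG_post = 1 + (SG_pre−1)·V_pre/V_post
V_post = 39.8 − 3.9·(87/60) = 34.1450
SG_post = 1 + (1.05 − 1)·39.8/34.1450

1.0583


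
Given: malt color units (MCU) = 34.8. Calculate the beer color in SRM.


SRM = 1.4922 · MCU^0.6859
SRM = 1.4922 · 34.8^0.6859

17.0293 SRM


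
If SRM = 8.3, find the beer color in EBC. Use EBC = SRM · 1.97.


EBC = 8.3 · 1.97

16.3510 EBC


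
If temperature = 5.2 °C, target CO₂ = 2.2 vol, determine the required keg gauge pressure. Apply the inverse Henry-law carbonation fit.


psi = vols/(0.01821 + 0.09011·e^(−0.04·T)) − 14.695
psi = 2.2/(0.01821 + 0.09011·e^(−0.04·5.2)) − 14.695

9.3756 psi


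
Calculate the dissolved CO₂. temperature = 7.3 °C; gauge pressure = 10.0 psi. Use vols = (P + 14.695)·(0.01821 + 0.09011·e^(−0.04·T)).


vols = (10.0 + 14.695)·(0.01821 + 0.09011·e^(−0.04·7.3))

2.1115 volumes


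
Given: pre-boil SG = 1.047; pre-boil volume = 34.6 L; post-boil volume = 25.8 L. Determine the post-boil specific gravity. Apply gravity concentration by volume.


SG_post = 1 + (SG_pre − 1)·V_pre/V_post
pts_pre = (1.047 − 1)·1000 = 47.0000
pts_post = 47.0000·34.6/25.8 = 63.0310
SG_post = 1 + 63.0310/1000

1.0630


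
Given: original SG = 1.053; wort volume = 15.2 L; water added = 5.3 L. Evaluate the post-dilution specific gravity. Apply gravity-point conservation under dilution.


SG_new = 1 + (SG_old − 1)·V_old/(V_old + V_water)
pts = (1.053 − 1)·1000·15.2/(15.2 + 5.3) = 39.2976
SG_new = 1 + 39.2976/1000

1.0393


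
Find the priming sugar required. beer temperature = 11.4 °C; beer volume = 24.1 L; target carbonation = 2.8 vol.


residual = 14.695·(0.01821 + 0.09011·e^(−0.04·T));  sugar = (target − residual)·4.0·V
residual = 14.695·(0.01821 + 0.09011·e^(−0.04·11.4)) = 1.1069
sugar = (2.8 − 1.1069)·4.0·24.1

163.2176 g


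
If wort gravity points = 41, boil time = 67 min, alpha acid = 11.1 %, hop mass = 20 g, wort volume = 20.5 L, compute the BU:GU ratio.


U = 1.65·0.000125^(GP/1000)·(1−e^(−0.04t))/4.15;  IBU = (α/100)·m·U·1000/V;  BU:GU = IBU/GP
U = 1.65·0.000125^(41/1000)·(1−e^(−0.04·67))/4.15 = 0.2562
IBU = (11.1/100)·20·0.2562·1000/20.5 = 27.7435
BU:GU = 27.7435/41

0.6767


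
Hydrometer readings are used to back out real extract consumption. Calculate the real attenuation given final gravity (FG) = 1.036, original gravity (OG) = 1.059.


AA = (OG−FG)/(OG−1)·100;  RA = AA·0.8192
AA = (1.059 − 1.036)/(1.059 − 1)·100 = 38.9831
RA = 38.9831·0.8192

31.9349 %


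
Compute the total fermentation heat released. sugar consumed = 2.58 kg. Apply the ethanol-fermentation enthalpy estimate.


Q = m_sugar · 590 kJ/kg
Q = 2.58 · 590

1522.2000 kJ


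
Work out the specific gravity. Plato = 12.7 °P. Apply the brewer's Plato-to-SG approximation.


SG = 259/(259 − P)
SG = 259/(259 − 12.7)

1.0516


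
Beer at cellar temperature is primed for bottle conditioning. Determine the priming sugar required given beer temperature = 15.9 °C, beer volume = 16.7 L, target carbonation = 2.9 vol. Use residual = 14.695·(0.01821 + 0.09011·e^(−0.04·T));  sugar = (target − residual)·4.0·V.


residual = 14.695·(0.01821 + 0.09011·e^(−0.04·15.9)) = 0.9686
sugar = (2.9 − 0.9686)·4.0·16.7

129.0164 g


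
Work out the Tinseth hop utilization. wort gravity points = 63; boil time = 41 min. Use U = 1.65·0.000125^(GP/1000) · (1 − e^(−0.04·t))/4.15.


bigness = 1.65·0.000125^(63/1000) = 0.9367
boil_factor = (1 − e^(−0.04·41))/4.15 = 0.1942
U = 0.9367 · 0.1942

0.1819


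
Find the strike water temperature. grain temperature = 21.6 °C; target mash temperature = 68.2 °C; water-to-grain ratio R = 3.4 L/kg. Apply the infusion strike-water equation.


T_strike = (0.41/R)·(T_mash − T_grain) + T_mash
T_strike = (0.41/3.4)·(68.2 − 21.6) + 68.2

73.8194 °C


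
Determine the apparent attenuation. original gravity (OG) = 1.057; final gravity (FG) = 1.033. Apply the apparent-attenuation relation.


AA = (OG − FG)/(OG − 1) · 100
AA = (1.057 − 1.033)/(1.057 − 1) · 100

42.1053 %


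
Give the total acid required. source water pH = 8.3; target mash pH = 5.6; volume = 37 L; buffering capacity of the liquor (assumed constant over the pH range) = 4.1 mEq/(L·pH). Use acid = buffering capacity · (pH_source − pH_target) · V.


acid = 4.1 · (8.3 − 5.6) · 37

409.5900 mEq


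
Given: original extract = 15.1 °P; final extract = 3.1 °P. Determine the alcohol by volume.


SG = 259/(259 − P);  ABV = (OG − FG)·131.25
OG = 259/(259 − 15.1) = 1.0619
FG = 259/(259 − 3.1) = 1.0121
ABV = (1.0619 − 1.0121)·131.25

6.5358 % ABV


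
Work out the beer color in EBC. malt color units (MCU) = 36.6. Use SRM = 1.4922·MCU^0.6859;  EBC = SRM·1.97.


SRM = 1.4922·36.6^0.6859 = 17.6286
EBC = 17.6286·1.97

34.7284 EBC


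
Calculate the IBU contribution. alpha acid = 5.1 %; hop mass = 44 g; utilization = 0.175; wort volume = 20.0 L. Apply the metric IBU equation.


IBU = (α/100)·mass·U·1000 / V
IBU = (5.1/100)·44·0.175·1000 / 20.0

19.6350 IBU


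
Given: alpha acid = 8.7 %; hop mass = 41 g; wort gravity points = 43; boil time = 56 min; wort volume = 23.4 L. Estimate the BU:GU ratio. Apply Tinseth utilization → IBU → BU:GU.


U = 1.65·0.000125^(GP/1000)·(1−e^(−0.04t))/4.15;  IBU = (α/100)·m·U·1000/V;  BU:GU = IBU/GP
U = 1.65·0.000125^(43/1000)·(1−e^(−0.04·56))/4.15 = 0.2414
IBU = (8.7/100)·41·0.2414·1000/23.4 = 36.7964
BU:GU = 36.7964/43

0.8557


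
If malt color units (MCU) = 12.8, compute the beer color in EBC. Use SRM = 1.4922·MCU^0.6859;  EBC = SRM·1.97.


SRM = 1.4922·12.8^0.6859 = 8.5756
EBC = 8.5756·1.97

16.8938 EBC


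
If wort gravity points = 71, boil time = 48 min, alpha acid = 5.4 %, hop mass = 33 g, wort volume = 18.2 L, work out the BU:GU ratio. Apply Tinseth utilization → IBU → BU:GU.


U = 1.65·0.000125^(GP/1000)·(1−e^(−0.04t))/4.15;  IBU = (α/100)·m·U·1000/V;  BU:GU = IBU/GP
U = 1.65·0.000125^(71/1000)·(1−e^(−0.04·48))/4.15 = 0.1793
IBU = (5.4/100)·33·0.1793·1000/18.2 = 17.5510
BU:GU = 17.5510/71

0.2472


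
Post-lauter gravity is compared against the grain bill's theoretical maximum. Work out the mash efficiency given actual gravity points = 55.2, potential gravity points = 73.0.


efficiency = actual / potential × 100
efficiency = 55.2 / 73.0 × 100

75.6164 %


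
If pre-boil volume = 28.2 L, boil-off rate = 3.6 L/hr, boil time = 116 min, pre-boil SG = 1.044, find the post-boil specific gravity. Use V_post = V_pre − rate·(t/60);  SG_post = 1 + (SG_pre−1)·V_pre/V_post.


V_post = 28.2 − 3.6·(116/60) = 21.2400
SG_post = 1 + (1.044 − 1)·28.2/21.2400

1.0584


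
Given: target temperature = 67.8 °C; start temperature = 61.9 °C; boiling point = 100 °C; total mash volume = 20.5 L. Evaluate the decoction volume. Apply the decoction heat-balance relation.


V_dec = V_total·(T_target − T_start)/(T_boil − T_start)
V_dec = 20.5·(67.8 − 61.9)/(100 − 61.9)

3.1745 L


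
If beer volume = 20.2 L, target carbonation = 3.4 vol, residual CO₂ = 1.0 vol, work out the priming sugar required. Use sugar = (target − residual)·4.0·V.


sugar = (3.4 − 1.0)·4.0·20.2

193.9200 g


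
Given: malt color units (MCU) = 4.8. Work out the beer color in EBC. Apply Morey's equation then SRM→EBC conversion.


SRM = 1.4922·MCU^0.6859;  EBC = SRM·1.97
SRM = 1.4922·4.8^0.6859 = 4.3761
EBC = 4.3761·1.97

8.6210 EBC


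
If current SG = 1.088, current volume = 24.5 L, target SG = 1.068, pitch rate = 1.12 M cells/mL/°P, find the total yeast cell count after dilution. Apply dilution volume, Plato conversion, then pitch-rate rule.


V_w = V·((SG_c−1)/(SG_t−1)−1);  °P = 259 − 259/SG_t;  cells = rate·(V+V_w)·°P
V_w = 24.5·((1.088−1)/(1.068−1)−1) = 7.2059
V_final = 24.5 + 7.2059 = 31.7059
°P = 259 − 259/1.068 = 16.4906
cells = 1.12·31.7059·16.4906

585.5922 billion cells


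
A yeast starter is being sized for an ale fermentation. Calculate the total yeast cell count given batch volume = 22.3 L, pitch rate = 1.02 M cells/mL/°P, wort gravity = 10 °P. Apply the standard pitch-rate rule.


cells (billions) = rate · V_L · °P
cells = 1.02 · 22.3 · 10

227.4600 billion cells


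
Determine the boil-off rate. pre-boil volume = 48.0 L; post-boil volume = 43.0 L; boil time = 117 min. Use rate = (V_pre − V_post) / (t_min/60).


rate = (48.0 − 43.0) / (117/60)

2.5641 L/hr


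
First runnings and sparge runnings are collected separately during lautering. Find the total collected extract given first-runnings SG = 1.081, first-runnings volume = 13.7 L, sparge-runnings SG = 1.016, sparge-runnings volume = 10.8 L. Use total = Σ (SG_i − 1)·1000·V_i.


first = (1.081 − 1)·1000·13.7 = 1109.7000
sparge = (1.016 − 1)·1000·10.8 = 172.8000
total = 1109.7000 + 172.8000

1282.5000 gravity·L


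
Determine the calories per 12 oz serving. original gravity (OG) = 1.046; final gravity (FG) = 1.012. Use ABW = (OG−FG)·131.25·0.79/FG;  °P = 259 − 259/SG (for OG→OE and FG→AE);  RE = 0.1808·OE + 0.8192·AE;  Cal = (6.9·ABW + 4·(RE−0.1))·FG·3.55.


ABW = (1.046 − 1.012)·131.25·0.79/1.012 = 3.4836
OE = 259 − 259/1.046 = 11.3901 °P
AE = 259 − 259/1.012 = 3.0711 °P
RE = 0.1808·11.3901 + 0.8192·3.0711 = 4.5752 °P
Cal = (6.9·3.4836 + 4·(4.5752−0.1))·1.012·3.55

150.6646 kcal


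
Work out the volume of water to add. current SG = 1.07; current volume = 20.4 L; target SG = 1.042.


V_water = V·((SG_curr − 1)/(SG_target − 1) − 1)
V_water = 20.4·((1.07 − 1)/(1.042 − 1) − 1)

13.6000 L


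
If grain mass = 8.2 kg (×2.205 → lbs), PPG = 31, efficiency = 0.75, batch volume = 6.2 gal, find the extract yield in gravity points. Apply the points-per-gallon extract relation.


points = lbs × PPG × eff / vol
lbs = 8.2 × 2.205 = 18.0810
points = 18.0810 × 31 × 0.75 / 6.2

67.8037 points


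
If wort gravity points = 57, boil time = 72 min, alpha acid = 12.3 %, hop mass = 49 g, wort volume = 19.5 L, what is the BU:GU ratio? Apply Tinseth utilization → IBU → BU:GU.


U = 1.65·0.000125^(GP/1000)·(1−e^(−0.04t))/4.15;  IBU = (α/100)·m·U·1000/V;  BU:GU = IBU/GP
U = 1.65·0.000125^(57/1000)·(1−e^(−0.04·72))/4.15 = 0.2248
IBU = (12.3/100)·49·0.2248·1000/19.5 = 69.4922
BU:GU = 69.4922/57

1.2192


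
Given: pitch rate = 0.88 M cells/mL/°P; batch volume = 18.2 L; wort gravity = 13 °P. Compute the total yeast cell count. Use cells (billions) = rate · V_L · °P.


cells = 0.88 · 18.2 · 13

208.2080 billion cells


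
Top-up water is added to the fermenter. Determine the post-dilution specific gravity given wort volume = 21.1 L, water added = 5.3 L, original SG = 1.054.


SG_new = 1 + (SG_old − 1)·V_old/(V_old + V_water)
pts = (1.054 − 1)·1000·21.1/(21.1 + 5.3) = 43.1591
SG_new = 1 + 43.1591/1000

1.0432


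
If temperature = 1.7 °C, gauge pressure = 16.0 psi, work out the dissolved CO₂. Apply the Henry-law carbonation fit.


vols = (P + 14.695)·(0.01821 + 0.09011·e^(−0.04·T))
vols = (16.0 + 14.695)·(0.01821 + 0.09011·e^(−0.04·1.7))

3.1431 volumes


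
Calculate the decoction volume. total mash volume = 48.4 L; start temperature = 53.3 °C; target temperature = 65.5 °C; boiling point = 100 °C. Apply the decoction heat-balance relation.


V_dec = V_total·(T_target − T_start)/(T_boil − T_start)
V_dec = 48.4·(65.5 − 53.3)/(100 − 53.3)

12.6441 L


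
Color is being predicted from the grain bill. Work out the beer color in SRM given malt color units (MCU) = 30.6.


SRM = 1.4922 · MCU^0.6859
SRM = 1.4922 · 30.6^0.6859

15.5913 SRM


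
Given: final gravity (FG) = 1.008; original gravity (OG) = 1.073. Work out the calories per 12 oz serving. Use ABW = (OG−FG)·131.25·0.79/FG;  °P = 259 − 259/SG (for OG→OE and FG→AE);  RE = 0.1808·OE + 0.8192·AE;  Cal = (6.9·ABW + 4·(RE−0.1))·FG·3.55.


ABW = (1.073 − 1.008)·131.25·0.79/1.008 = 6.6862
OE = 259 − 259/1.073 = 17.6207 °P
AE = 259 − 259/1.008 = 2.0556 °P
RE = 0.1808·17.6207 + 0.8192·2.0556 = 4.8697 °P
Cal = (6.9·6.6862 + 4·(4.8697−0.1))·1.008·3.55

233.3607 kcal


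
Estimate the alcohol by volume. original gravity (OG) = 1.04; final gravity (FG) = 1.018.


ABV = (OG − FG) · 131.25
ABV = (1.04 − 1.018) · 131.25

2.8875 % ABV


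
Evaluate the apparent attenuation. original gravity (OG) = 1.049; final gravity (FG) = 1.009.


AA = (OG − FG)/(OG − 1) · 100
AA = (1.049 − 1.009)/(1.049 − 1) · 100

81.6327 %


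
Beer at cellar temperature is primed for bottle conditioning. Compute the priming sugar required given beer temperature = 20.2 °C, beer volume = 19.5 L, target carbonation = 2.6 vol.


residual = 14.695·(0.01821 + 0.09011·e^(−0.04·T));  sugar = (target − residual)·4.0·V
residual = 14.695·(0.01821 + 0.09011·e^(−0.04·20.2)) = 0.8578
sugar = (2.6 − 0.8578)·4.0·19.5

135.8884 g


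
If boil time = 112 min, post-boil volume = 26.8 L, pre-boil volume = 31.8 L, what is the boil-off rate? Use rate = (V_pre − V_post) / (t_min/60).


rate = (31.8 − 26.8) / (112/60)

2.6786 L/hr


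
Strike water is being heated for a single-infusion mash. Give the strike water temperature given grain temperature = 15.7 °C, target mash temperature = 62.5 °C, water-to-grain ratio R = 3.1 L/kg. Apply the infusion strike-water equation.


T_strike = (0.41/R)·(T_mash − T_grain) + T_mash
T_strike = (0.41/3.1)·(62.5 − 15.7) + 62.5

68.6897 °C


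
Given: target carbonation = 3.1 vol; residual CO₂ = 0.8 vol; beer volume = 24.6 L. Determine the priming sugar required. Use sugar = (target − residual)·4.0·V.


sugar = (3.1 − 0.8)·4.0·24.6

226.3200 g


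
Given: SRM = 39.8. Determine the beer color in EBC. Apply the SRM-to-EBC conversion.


EBC = SRM · 1.97
EBC = 39.8 · 1.97

78.4060 EBC


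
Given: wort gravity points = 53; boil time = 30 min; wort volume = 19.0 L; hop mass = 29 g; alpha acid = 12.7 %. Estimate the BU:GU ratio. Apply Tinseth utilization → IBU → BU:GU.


U = 1.65·0.000125^(GP/1000)·(1−e^(−0.04t))/4.15;  IBU = (α/100)·m·U·1000/V;  BU:GU = IBU/GP
U = 1.65·0.000125^(53/1000)·(1−e^(−0.04·30))/4.15 = 0.1726
IBU = (12.7/100)·29·0.1726·1000/19.0 = 33.4485
BU:GU = 33.4485/53

0.6311


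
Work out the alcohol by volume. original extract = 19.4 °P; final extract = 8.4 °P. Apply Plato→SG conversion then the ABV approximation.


SG = 259/(259 − P);  ABV = (OG − FG)·131.25
OG = 259/(259 − 19.4) = 1.0810
FG = 259/(259 − 8.4) = 1.0335
ABV = (1.0810 − 1.0335)·131.25

6.2276 % ABV


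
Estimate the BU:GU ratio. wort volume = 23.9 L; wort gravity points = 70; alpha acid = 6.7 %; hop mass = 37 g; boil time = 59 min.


U = 1.65·0.000125^(GP/1000)·(1−e^(−0.04t))/4.15;  IBU = (α/100)·m·U·1000/V;  BU:GU = IBU/GP
U = 1.65·0.000125^(70/1000)·(1−e^(−0.04·59))/4.15 = 0.1919
IBU = (6.7/100)·37·0.1919·1000/23.9 = 19.9079
BU:GU = 19.9079/70

0.2844


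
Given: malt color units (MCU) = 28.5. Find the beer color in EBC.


SRM = 1.4922·MCU^0.6859;  EBC = SRM·1.97
SRM = 1.4922·28.5^0.6859 = 14.8493
EBC = 14.8493·1.97

29.2531 EBC


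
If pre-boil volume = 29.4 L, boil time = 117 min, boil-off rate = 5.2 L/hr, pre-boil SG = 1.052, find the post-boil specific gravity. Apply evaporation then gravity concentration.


V_post = V_pre − rate·(t/60);  SG_post = 1 + (SG_pre−1)·V_pre/V_post
V_post = 29.4 − 5.2·(117/60) = 19.2600
SG_post = 1 + (1.052 − 1)·29.4/19.2600

1.0794


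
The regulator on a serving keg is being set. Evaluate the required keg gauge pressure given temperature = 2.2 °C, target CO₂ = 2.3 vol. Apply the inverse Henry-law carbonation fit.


psi = vols/(0.01821 + 0.09011·e^(−0.04·T)) − 14.695
psi = 2.3/(0.01821 + 0.09011·e^(−0.04·2.2)) − 14.695

8.1385 psi


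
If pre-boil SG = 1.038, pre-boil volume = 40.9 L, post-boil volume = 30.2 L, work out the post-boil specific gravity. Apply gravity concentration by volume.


SG_post = 1 + (SG_pre − 1)·V_pre/V_post
pts_pre = (1.038 − 1)·1000 = 38.0000
pts_post = 38.0000·40.9/30.2 = 51.4636
SG_post = 1 + 51.4636/1000

1.0515


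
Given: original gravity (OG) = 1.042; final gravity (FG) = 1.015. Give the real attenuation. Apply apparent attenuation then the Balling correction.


AA = (OG−FG)/(OG−1)·100;  RA = AA·0.8192
AA = (1.042 − 1.015)/(1.042 − 1)·100 = 64.2857
RA = 64.2857·0.8192

52.6629 %


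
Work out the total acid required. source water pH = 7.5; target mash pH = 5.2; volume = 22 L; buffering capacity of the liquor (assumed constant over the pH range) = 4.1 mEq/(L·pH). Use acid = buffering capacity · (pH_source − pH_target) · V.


acid = 4.1 · (7.5 − 5.2) · 22

207.4600 mEq


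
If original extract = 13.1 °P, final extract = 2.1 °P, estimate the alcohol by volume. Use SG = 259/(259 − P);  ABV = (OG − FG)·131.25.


OG = 259/(259 − 13.1) = 1.0533
FG = 259/(259 − 2.1) = 1.0082
ABV = (1.0533 − 1.0082)·131.25

5.9193 % ABV


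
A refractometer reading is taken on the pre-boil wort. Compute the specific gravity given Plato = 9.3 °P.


SG = 259/(259 − P)
SG = 259/(259 − 9.3)

1.0372


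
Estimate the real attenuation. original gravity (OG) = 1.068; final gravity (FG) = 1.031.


AA = (OG−FG)/(OG−1)·100;  RA = AA·0.8192
AA = (1.068 − 1.031)/(1.068 − 1)·100 = 54.4118
RA = 54.4118·0.8192

44.5741 %


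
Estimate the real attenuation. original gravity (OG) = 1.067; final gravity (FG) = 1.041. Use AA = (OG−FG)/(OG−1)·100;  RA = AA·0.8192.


AA = (1.067 − 1.041)/(1.067 − 1)·100 = 38.8060
RA = 38.8060·0.8192

31.7899 %


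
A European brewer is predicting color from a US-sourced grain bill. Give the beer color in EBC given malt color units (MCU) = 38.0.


SRM = 1.4922·MCU^0.6859;  EBC = SRM·1.97
SRM = 1.4922·38.0^0.6859 = 18.0884
EBC = 18.0884·1.97

35.6342 EBC


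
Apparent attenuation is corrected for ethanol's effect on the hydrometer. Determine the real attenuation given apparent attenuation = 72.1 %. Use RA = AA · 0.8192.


RA = 72.1 · 0.8192

59.0643 %


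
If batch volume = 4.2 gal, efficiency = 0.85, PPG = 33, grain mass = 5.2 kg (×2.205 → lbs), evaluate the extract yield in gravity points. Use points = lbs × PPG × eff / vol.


lbs = 5.2 × 2.205 = 11.4660
points = 11.4660 × 33 × 0.85 / 4.2

76.5765 points


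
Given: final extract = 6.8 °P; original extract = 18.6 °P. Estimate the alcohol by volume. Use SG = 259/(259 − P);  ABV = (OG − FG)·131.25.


OG = 259/(259 − 18.6) = 1.0774
FG = 259/(259 − 6.8) = 1.0270
ABV = (1.0774 − 1.0270)·131.25

6.6161 % ABV
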